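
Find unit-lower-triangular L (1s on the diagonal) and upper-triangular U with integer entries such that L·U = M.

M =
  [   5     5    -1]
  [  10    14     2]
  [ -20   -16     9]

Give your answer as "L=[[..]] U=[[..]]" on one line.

  row1 -= 2·row0 → [0,4,4]
  row2 -= -4·row0 → [0,4,5]
  row2 -= 1·row1 → [0,0,1]

L=[[1,0,0],[2,1,0],[-4,1,1]] U=[[5,5,-1],[0,4,4],[0,0,1]]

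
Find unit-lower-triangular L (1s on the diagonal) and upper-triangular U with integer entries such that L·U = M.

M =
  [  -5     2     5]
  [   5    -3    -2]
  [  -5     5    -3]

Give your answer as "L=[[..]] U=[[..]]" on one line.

  row1 -= -1·row0 → [0,-1,3]
  row2 -= 1·row0 → [0,3,-8]
  row2 -= -3·row1 → [0,0,1]

L=[[1,0,0],[-1,1,0],[1,-3,1]] U=[[-5,2,5],[0,-1,3],[0,0,1]]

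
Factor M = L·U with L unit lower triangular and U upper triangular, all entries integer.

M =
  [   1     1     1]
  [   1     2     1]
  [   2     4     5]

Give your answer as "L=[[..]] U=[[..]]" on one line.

  row1 -= 1·row0 → [0,1,0]
  row2 -= 2·row0 → [0,2,3]
  row2 -= 2·row1 → [0,0,3]

L=[[1,0,0],[1,1,0],[2,2,1]] U=[[1,1,1],[0,1,0],[0,0,3]]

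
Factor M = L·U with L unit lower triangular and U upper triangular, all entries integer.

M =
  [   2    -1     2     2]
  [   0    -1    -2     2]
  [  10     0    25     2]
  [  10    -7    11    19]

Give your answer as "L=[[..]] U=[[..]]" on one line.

  R1 -= 0·R0 → [0,-1,-2,2]
  R2 -= 5·R0 → [0,5,15,-8]
  R3 -= 5·R0 → [0,-2,1,9]
  R2 -= -5·R1 → [0,0,5,2]
  R3 -= 2·R1 → [0,0,5,5]
  R3 -= 1·R2 → [0,0,0,3]

L=[[1,0,0,0],[0,1,0,0],[5,-5,1,0],[5,2,1,1]] U=[[2,-1,2,2],[0,-1,-2,2],[0,0,5,2],[0,0,0,3]]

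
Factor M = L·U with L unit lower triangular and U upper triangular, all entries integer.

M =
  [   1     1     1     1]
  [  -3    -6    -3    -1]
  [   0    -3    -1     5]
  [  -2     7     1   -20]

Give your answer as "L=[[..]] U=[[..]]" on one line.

L=[[1,0,0,0],[-3,1,0,0],[0,1,1,0],[-2,-3,-3,1]] U=[[1,1,1,1],[0,-3,0,2],[0,0,-1,3],[0,0,0,-3]]

  row1 -= -3·row0 → [0,-3,0,2]
  row2 -= 0·row0 → [0,-3,-1,5]
  row3 -= -2·row0 → [0,9,3,-18]
  row2 -= 1·row1 → [0,0,-1,3]
  row3 -= -3·row1 → [0,0,3,-12]
  row3 -= -3·row2 → [0,0,0,-3]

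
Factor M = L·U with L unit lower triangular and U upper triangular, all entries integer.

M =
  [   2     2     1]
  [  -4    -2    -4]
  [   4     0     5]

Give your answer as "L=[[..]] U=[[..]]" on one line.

L=[[1,0,0],[-2,1,0],[2,-2,1]] U=[[2,2,1],[0,2,-2],[0,0,-1]]

  row1 -= -2·row0 → [0,2,-2]
  row2 -= 2·row0 → [0,-4,3]
  row2 -= -2·row1 → [0,0,-1]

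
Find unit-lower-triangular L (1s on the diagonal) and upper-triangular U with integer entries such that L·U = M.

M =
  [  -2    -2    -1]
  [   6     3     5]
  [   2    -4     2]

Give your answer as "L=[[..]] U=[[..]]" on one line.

L=[[1,0,0],[-3,1,0],[-1,2,1]] U=[[-2,-2,-1],[0,-3,2],[0,0,-3]]

  R1 -= -3·R0 → [0,-3,2]
  R2 -= -1·R0 → [0,-6,1]
  R2 -= 2·R1 → [0,0,-3]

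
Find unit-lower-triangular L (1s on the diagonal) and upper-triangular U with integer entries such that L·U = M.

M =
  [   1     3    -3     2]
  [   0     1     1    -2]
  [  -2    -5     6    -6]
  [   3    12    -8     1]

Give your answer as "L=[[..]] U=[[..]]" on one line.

L=[[1,0,0,0],[0,1,0,0],[-2,1,1,0],[3,3,2,1]] U=[[1,3,-3,2],[0,1,1,-2],[0,0,-1,0],[0,0,0,1]]

  R1 -= 0·R0 → [0,1,1,-2]
  R2 -= -2·R0 → [0,1,0,-2]
  R3 -= 3·R0 → [0,3,1,-5]
  R2 -= 1·R1 → [0,0,-1,0]
  R3 -= 3·R1 → [0,0,-2,1]
  R3 -= 2·R2 → [0,0,0,1]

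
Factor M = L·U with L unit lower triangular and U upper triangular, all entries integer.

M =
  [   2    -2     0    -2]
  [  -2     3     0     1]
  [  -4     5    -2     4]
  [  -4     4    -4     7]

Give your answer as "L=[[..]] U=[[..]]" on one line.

L=[[1,0,0,0],[-1,1,0,0],[-2,1,1,0],[-2,0,2,1]] U=[[2,-2,0,-2],[0,1,0,-1],[0,0,-2,1],[0,0,0,1]]

  r1 -= -1·r0 → [0,1,0,-1]
  r2 -= -2·r0 → [0,1,-2,0]
  r3 -= -2·r0 → [0,0,-4,3]
  r2 -= 1·r1 → [0,0,-2,1]
  r3 -= 0·r1 → [0,0,-4,3]
  r3 -= 2·r2 → [0,0,0,1]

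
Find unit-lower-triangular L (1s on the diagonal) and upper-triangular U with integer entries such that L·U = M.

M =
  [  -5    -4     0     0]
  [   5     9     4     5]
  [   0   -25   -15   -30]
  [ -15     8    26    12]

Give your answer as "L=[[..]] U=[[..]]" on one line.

  R1 -= -1·R0 → [0,5,4,5]
  R2 -= 0·R0 → [0,-25,-15,-30]
  R3 -= 3·R0 → [0,20,26,12]
  R2 -= -5·R1 → [0,0,5,-5]
  R3 -= 4·R1 → [0,0,10,-8]
  R3 -= 2·R2 → [0,0,0,2]

L=[[1,0,0,0],[-1,1,0,0],[0,-5,1,0],[3,4,2,1]] U=[[-5,-4,0,0],[0,5,4,5],[0,0,5,-5],[0,0,0,2]]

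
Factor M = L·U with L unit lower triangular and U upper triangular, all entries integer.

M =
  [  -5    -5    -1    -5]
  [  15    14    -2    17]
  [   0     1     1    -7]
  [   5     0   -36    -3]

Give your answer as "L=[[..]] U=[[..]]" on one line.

  row1 -= -3·row0 → [0,-1,-5,2]
  row2 -= 0·row0 → [0,1,1,-7]
  row3 -= -1·row0 → [0,-5,-37,-8]
  row2 -= -1·row1 → [0,0,-4,-5]
  row3 -= 5·row1 → [0,0,-12,-18]
  row3 -= 3·row2 → [0,0,0,-3]

L=[[1,0,0,0],[-3,1,0,0],[0,-1,1,0],[-1,5,3,1]] U=[[-5,-5,-1,-5],[0,-1,-5,2],[0,0,-4,-5],[0,0,0,-3]]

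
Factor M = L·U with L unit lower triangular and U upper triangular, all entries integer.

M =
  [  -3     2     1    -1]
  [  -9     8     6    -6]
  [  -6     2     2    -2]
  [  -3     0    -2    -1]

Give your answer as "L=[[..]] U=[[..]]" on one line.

L=[[1,0,0,0],[3,1,0,0],[2,-1,1,0],[1,-1,0,1]] U=[[-3,2,1,-1],[0,2,3,-3],[0,0,3,-3],[0,0,0,-3]]

  r1 -= 3·r0 → [0,2,3,-3]
  r2 -= 2·r0 → [0,-2,0,0]
  r3 -= 1·r0 → [0,-2,-3,0]
  r2 -= -1·r1 → [0,0,3,-3]
  r3 -= -1·r1 → [0,0,0,-3]
  r3 -= 0·r2 → [0,0,0,-3]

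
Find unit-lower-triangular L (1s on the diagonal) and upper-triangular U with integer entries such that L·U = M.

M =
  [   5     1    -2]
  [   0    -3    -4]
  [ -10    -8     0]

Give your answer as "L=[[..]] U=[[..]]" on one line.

L=[[1,0,0],[0,1,0],[-2,2,1]] U=[[5,1,-2],[0,-3,-4],[0,0,4]]

  R1 -= 0·R0 → [0,-3,-4]
  R2 -= -2·R0 → [0,-6,-4]
  R2 -= 2·R1 → [0,0,4]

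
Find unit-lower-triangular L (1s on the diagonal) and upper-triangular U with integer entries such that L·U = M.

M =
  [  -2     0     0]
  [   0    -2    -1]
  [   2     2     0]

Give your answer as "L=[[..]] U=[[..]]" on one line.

L=[[1,0,0],[0,1,0],[-1,-1,1]] U=[[-2,0,0],[0,-2,-1],[0,0,-1]]

  R1 -= 0·R0 → [0,-2,-1]
  R2 -= -1·R0 → [0,2,0]
  R2 -= -1·R1 → [0,0,-1]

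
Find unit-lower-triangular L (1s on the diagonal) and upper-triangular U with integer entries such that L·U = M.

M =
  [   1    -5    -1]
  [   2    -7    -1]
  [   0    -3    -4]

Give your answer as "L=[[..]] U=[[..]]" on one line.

  row1 -= 2·row0 → [0,3,1]
  row2 -= 0·row0 → [0,-3,-4]
  row2 -= -1·row1 → [0,0,-3]

L=[[1,0,0],[2,1,0],[0,-1,1]] U=[[1,-5,-1],[0,3,1],[0,0,-3]]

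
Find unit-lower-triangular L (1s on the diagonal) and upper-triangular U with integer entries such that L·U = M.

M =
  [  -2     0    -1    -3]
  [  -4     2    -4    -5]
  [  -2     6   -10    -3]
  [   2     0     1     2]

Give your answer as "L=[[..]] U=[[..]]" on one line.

L=[[1,0,0,0],[2,1,0,0],[1,3,1,0],[-1,0,0,1]] U=[[-2,0,-1,-3],[0,2,-2,1],[0,0,-3,-3],[0,0,0,-1]]

  row1 -= 2·row0 → [0,2,-2,1]
  row2 -= 1·row0 → [0,6,-9,0]
  row3 -= -1·row0 → [0,0,0,-1]
  row2 -= 3·row1 → [0,0,-3,-3]
  row3 -= 0·row1 → [0,0,0,-1]
  row3 -= 0·row2 → [0,0,0,-1]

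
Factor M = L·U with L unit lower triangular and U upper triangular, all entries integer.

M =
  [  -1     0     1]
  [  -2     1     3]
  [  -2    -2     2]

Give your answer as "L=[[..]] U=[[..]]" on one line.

L=[[1,0,0],[2,1,0],[2,-2,1]] U=[[-1,0,1],[0,1,1],[0,0,2]]

  R1 -= 2·R0 → [0,1,1]
  R2 -= 2·R0 → [0,-2,0]
  R2 -= -2·R1 → [0,0,2]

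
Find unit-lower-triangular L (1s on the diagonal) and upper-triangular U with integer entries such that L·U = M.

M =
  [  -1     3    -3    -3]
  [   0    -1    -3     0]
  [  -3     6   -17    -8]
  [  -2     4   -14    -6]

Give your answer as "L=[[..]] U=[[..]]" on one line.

  r1 -= 0·r0 → [0,-1,-3,0]
  r2 -= 3·r0 → [0,-3,-8,1]
  r3 -= 2·r0 → [0,-2,-8,0]
  r2 -= 3·r1 → [0,0,1,1]
  r3 -= 2·r1 → [0,0,-2,0]
  r3 -= -2·r2 → [0,0,0,2]

L=[[1,0,0,0],[0,1,0,0],[3,3,1,0],[2,2,-2,1]] U=[[-1,3,-3,-3],[0,-1,-3,0],[0,0,1,1],[0,0,0,2]]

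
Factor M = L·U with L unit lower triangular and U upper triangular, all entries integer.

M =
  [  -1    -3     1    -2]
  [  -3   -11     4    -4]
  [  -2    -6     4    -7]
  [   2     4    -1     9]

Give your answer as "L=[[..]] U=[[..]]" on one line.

L=[[1,0,0,0],[3,1,0,0],[2,0,1,0],[-2,1,0,1]] U=[[-1,-3,1,-2],[0,-2,1,2],[0,0,2,-3],[0,0,0,3]]

  row1 -= 3·row0 → [0,-2,1,2]
  row2 -= 2·row0 → [0,0,2,-3]
  row3 -= -2·row0 → [0,-2,1,5]
  row2 -= 0·row1 → [0,0,2,-3]
  row3 -= 1·row1 → [0,0,0,3]
  row3 -= 0·row2 → [0,0,0,3]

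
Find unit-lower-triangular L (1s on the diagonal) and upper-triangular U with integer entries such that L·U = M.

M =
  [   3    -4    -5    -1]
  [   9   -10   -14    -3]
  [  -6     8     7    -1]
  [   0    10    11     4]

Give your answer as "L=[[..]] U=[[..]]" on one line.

L=[[1,0,0,0],[3,1,0,0],[-2,0,1,0],[0,5,-2,1]] U=[[3,-4,-5,-1],[0,2,1,0],[0,0,-3,-3],[0,0,0,-2]]

  row1 -= 3·row0 → [0,2,1,0]
  row2 -= -2·row0 → [0,0,-3,-3]
  row3 -= 0·row0 → [0,10,11,4]
  row2 -= 0·row1 → [0,0,-3,-3]
  row3 -= 5·row1 → [0,0,6,4]
  row3 -= -2·row2 → [0,0,0,-2]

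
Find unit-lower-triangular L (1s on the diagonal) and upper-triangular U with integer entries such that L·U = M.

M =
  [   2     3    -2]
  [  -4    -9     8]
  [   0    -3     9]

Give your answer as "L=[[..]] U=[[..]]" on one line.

L=[[1,0,0],[-2,1,0],[0,1,1]] U=[[2,3,-2],[0,-3,4],[0,0,5]]

  r1 -= -2·r0 → [0,-3,4]
  r2 -= 0·r0 → [0,-3,9]
  r2 -= 1·r1 → [0,0,5]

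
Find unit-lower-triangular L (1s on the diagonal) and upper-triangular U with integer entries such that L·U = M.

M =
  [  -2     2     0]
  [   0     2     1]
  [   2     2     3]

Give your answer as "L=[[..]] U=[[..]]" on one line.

L=[[1,0,0],[0,1,0],[-1,2,1]] U=[[-2,2,0],[0,2,1],[0,0,1]]

  R1 -= 0·R0 → [0,2,1]
  R2 -= -1·R0 → [0,4,3]
  R2 -= 2·R1 → [0,0,1]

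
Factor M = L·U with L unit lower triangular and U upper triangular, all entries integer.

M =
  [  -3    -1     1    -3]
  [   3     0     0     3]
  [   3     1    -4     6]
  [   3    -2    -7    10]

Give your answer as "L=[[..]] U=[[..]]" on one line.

L=[[1,0,0,0],[-1,1,0,0],[-1,0,1,0],[-1,3,3,1]] U=[[-3,-1,1,-3],[0,-1,1,0],[0,0,-3,3],[0,0,0,-2]]

  R1 -= -1·R0 → [0,-1,1,0]
  R2 -= -1·R0 → [0,0,-3,3]
  R3 -= -1·R0 → [0,-3,-6,7]
  R2 -= 0·R1 → [0,0,-3,3]
  R3 -= 3·R1 → [0,0,-9,7]
  R3 -= 3·R2 → [0,0,0,-2]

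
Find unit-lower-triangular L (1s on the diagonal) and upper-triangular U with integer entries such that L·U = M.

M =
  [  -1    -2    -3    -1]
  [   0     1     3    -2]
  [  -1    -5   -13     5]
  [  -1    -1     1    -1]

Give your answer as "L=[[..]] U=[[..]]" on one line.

  R1 -= 0·R0 → [0,1,3,-2]
  R2 -= 1·R0 → [0,-3,-10,6]
  R3 -= 1·R0 → [0,1,4,0]
  R2 -= -3·R1 → [0,0,-1,0]
  R3 -= 1·R1 → [0,0,1,2]
  R3 -= -1·R2 → [0,0,0,2]

L=[[1,0,0,0],[0,1,0,0],[1,-3,1,0],[1,1,-1,1]] U=[[-1,-2,-3,-1],[0,1,3,-2],[0,0,-1,0],[0,0,0,2]]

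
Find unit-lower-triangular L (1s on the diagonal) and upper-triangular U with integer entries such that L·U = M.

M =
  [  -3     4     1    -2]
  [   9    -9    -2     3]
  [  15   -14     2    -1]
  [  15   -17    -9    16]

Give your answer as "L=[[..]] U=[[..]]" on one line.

  row1 -= -3·row0 → [0,3,1,-3]
  row2 -= -5·row0 → [0,6,7,-11]
  row3 -= -5·row0 → [0,3,-4,6]
  row2 -= 2·row1 → [0,0,5,-5]
  row3 -= 1·row1 → [0,0,-5,9]
  row3 -= -1·row2 → [0,0,0,4]

L=[[1,0,0,0],[-3,1,0,0],[-5,2,1,0],[-5,1,-1,1]] U=[[-3,4,1,-2],[0,3,1,-3],[0,0,5,-5],[0,0,0,4]]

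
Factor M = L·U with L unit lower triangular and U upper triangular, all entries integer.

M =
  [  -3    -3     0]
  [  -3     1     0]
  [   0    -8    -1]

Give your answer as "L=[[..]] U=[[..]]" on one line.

  R1 -= 1·R0 → [0,4,0]
  R2 -= 0·R0 → [0,-8,-1]
  R2 -= -2·R1 → [0,0,-1]

L=[[1,0,0],[1,1,0],[0,-2,1]] U=[[-3,-3,0],[0,4,0],[0,0,-1]]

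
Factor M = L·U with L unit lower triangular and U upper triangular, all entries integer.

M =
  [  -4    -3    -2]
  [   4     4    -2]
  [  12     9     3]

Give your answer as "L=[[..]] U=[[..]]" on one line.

L=[[1,0,0],[-1,1,0],[-3,0,1]] U=[[-4,-3,-2],[0,1,-4],[0,0,-3]]

  R1 -= -1·R0 → [0,1,-4]
  R2 -= -3·R0 → [0,0,-3]
  R2 -= 0·R1 → [0,0,-3]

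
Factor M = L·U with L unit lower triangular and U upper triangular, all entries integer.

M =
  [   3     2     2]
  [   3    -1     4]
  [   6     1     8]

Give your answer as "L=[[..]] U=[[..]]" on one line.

  r1 -= 1·r0 → [0,-3,2]
  r2 -= 2·r0 → [0,-3,4]
  r2 -= 1·r1 → [0,0,2]

L=[[1,0,0],[1,1,0],[2,1,1]] U=[[3,2,2],[0,-3,2],[0,0,2]]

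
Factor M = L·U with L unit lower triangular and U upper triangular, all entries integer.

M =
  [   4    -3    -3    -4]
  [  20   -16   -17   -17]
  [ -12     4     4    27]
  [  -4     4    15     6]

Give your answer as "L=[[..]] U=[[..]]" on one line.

  R1 -= 5·R0 → [0,-1,-2,3]
  R2 -= -3·R0 → [0,-5,-5,15]
  R3 -= -1·R0 → [0,1,12,2]
  R2 -= 5·R1 → [0,0,5,0]
  R3 -= -1·R1 → [0,0,10,5]
  R3 -= 2·R2 → [0,0,0,5]

L=[[1,0,0,0],[5,1,0,0],[-3,5,1,0],[-1,-1,2,1]] U=[[4,-3,-3,-4],[0,-1,-2,3],[0,0,5,0],[0,0,0,5]]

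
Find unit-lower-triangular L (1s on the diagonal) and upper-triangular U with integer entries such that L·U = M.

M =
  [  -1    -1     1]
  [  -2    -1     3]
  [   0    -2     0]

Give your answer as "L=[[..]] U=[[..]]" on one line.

  r1 -= 2·r0 → [0,1,1]
  r2 -= 0·r0 → [0,-2,0]
  r2 -= -2·r1 → [0,0,2]

L=[[1,0,0],[2,1,0],[0,-2,1]] U=[[-1,-1,1],[0,1,1],[0,0,2]]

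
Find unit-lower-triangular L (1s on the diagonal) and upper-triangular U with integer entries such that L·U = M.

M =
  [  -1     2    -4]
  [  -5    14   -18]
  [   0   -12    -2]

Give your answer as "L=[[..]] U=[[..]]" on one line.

L=[[1,0,0],[5,1,0],[0,-3,1]] U=[[-1,2,-4],[0,4,2],[0,0,4]]

  R1 -= 5·R0 → [0,4,2]
  R2 -= 0·R0 → [0,-12,-2]
  R2 -= -3·R1 → [0,0,4]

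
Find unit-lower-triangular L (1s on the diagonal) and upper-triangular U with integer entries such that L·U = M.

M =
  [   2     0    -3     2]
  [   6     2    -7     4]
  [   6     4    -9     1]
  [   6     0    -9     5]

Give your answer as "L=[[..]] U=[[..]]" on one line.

L=[[1,0,0,0],[3,1,0,0],[3,2,1,0],[3,0,0,1]] U=[[2,0,-3,2],[0,2,2,-2],[0,0,-4,-1],[0,0,0,-1]]

  row1 -= 3·row0 → [0,2,2,-2]
  row2 -= 3·row0 → [0,4,0,-5]
  row3 -= 3·row0 → [0,0,0,-1]
  row2 -= 2·row1 → [0,0,-4,-1]
  row3 -= 0·row1 → [0,0,0,-1]
  row3 -= 0·row2 → [0,0,0,-1]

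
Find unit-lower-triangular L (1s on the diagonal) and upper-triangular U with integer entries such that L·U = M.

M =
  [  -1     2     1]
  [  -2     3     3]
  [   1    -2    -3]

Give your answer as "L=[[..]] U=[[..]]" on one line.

L=[[1,0,0],[2,1,0],[-1,0,1]] U=[[-1,2,1],[0,-1,1],[0,0,-2]]

  row1 -= 2·row0 → [0,-1,1]
  row2 -= -1·row0 → [0,0,-2]
  row2 -= 0·row1 → [0,0,-2]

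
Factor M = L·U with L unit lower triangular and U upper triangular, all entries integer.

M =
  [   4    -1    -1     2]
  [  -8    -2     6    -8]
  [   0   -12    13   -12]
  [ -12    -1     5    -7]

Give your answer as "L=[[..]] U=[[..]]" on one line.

  row1 -= -2·row0 → [0,-4,4,-4]
  row2 -= 0·row0 → [0,-12,13,-12]
  row3 -= -3·row0 → [0,-4,2,-1]
  row2 -= 3·row1 → [0,0,1,0]
  row3 -= 1·row1 → [0,0,-2,3]
  row3 -= -2·row2 → [0,0,0,3]

L=[[1,0,0,0],[-2,1,0,0],[0,3,1,0],[-3,1,-2,1]] U=[[4,-1,-1,2],[0,-4,4,-4],[0,0,1,0],[0,0,0,3]]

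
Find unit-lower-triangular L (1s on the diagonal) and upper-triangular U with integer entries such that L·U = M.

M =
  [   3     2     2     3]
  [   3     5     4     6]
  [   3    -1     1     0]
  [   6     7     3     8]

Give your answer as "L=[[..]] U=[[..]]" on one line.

L=[[1,0,0,0],[1,1,0,0],[1,-1,1,0],[2,1,-3,1]] U=[[3,2,2,3],[0,3,2,3],[0,0,1,0],[0,0,0,-1]]

  R1 -= 1·R0 → [0,3,2,3]
  R2 -= 1·R0 → [0,-3,-1,-3]
  R3 -= 2·R0 → [0,3,-1,2]
  R2 -= -1·R1 → [0,0,1,0]
  R3 -= 1·R1 → [0,0,-3,-1]
  R3 -= -3·R2 → [0,0,0,-1]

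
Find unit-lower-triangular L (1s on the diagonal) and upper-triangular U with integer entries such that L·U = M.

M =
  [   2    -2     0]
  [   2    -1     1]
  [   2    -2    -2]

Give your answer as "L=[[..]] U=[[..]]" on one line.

  R1 -= 1·R0 → [0,1,1]
  R2 -= 1·R0 → [0,0,-2]
  R2 -= 0·R1 → [0,0,-2]

L=[[1,0,0],[1,1,0],[1,0,1]] U=[[2,-2,0],[0,1,1],[0,0,-2]]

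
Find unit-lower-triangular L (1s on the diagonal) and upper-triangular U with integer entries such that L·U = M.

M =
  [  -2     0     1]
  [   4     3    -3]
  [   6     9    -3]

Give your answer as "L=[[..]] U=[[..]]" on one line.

L=[[1,0,0],[-2,1,0],[-3,3,1]] U=[[-2,0,1],[0,3,-1],[0,0,3]]

  r1 -= -2·r0 → [0,3,-1]
  r2 -= -3·r0 → [0,9,0]
  r2 -= 3·r1 → [0,0,3]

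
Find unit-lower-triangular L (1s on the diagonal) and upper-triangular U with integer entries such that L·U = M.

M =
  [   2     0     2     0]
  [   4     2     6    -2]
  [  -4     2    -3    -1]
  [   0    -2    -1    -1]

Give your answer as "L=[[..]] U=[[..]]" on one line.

  R1 -= 2·R0 → [0,2,2,-2]
  R2 -= -2·R0 → [0,2,1,-1]
  R3 -= 0·R0 → [0,-2,-1,-1]
  R2 -= 1·R1 → [0,0,-1,1]
  R3 -= -1·R1 → [0,0,1,-3]
  R3 -= -1·R2 → [0,0,0,-2]

L=[[1,0,0,0],[2,1,0,0],[-2,1,1,0],[0,-1,-1,1]] U=[[2,0,2,0],[0,2,2,-2],[0,0,-1,1],[0,0,0,-2]]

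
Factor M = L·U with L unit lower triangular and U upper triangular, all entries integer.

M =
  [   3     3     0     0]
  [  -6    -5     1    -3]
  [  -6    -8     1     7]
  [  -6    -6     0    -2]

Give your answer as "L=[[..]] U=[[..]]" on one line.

  row1 -= -2·row0 → [0,1,1,-3]
  row2 -= -2·row0 → [0,-2,1,7]
  row3 -= -2·row0 → [0,0,0,-2]
  row2 -= -2·row1 → [0,0,3,1]
  row3 -= 0·row1 → [0,0,0,-2]
  row3 -= 0·row2 → [0,0,0,-2]

L=[[1,0,0,0],[-2,1,0,0],[-2,-2,1,0],[-2,0,0,1]] U=[[3,3,0,0],[0,1,1,-3],[0,0,3,1],[0,0,0,-2]]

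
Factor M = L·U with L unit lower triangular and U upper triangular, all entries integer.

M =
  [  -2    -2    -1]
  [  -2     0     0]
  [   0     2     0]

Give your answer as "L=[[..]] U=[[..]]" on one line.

  R1 -= 1·R0 → [0,2,1]
  R2 -= 0·R0 → [0,2,0]
  R2 -= 1·R1 → [0,0,-1]

L=[[1,0,0],[1,1,0],[0,1,1]] U=[[-2,-2,-1],[0,2,1],[0,0,-1]]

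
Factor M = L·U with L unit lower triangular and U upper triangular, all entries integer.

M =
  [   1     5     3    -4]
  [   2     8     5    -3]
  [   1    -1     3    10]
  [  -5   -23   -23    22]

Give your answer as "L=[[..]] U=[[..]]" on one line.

L=[[1,0,0,0],[2,1,0,0],[1,3,1,0],[-5,-1,-3,1]] U=[[1,5,3,-4],[0,-2,-1,5],[0,0,3,-1],[0,0,0,4]]

  R1 -= 2·R0 → [0,-2,-1,5]
  R2 -= 1·R0 → [0,-6,0,14]
  R3 -= -5·R0 → [0,2,-8,2]
  R2 -= 3·R1 → [0,0,3,-1]
  R3 -= -1·R1 → [0,0,-9,7]
  R3 -= -3·R2 → [0,0,0,4]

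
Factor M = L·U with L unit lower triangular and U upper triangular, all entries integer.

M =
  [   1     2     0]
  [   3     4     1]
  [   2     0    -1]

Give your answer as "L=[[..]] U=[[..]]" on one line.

  R1 -= 3·R0 → [0,-2,1]
  R2 -= 2·R0 → [0,-4,-1]
  R2 -= 2·R1 → [0,0,-3]

L=[[1,0,0],[3,1,0],[2,2,1]] U=[[1,2,0],[0,-2,1],[0,0,-3]]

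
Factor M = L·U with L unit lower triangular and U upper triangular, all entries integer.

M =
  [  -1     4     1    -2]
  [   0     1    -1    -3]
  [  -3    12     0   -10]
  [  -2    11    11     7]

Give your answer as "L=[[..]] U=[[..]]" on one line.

  row1 -= 0·row0 → [0,1,-1,-3]
  row2 -= 3·row0 → [0,0,-3,-4]
  row3 -= 2·row0 → [0,3,9,11]
  row2 -= 0·row1 → [0,0,-3,-4]
  row3 -= 3·row1 → [0,0,12,20]
  row3 -= -4·row2 → [0,0,0,4]

L=[[1,0,0,0],[0,1,0,0],[3,0,1,0],[2,3,-4,1]] U=[[-1,4,1,-2],[0,1,-1,-3],[0,0,-3,-4],[0,0,0,4]]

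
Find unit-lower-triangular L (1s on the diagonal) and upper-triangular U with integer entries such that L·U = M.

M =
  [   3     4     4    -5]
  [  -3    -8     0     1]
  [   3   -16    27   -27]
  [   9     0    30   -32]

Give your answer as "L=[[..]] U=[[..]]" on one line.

  row1 -= -1·row0 → [0,-4,4,-4]
  row2 -= 1·row0 → [0,-20,23,-22]
  row3 -= 3·row0 → [0,-12,18,-17]
  row2 -= 5·row1 → [0,0,3,-2]
  row3 -= 3·row1 → [0,0,6,-5]
  row3 -= 2·row2 → [0,0,0,-1]

L=[[1,0,0,0],[-1,1,0,0],[1,5,1,0],[3,3,2,1]] U=[[3,4,4,-5],[0,-4,4,-4],[0,0,3,-2],[0,0,0,-1]]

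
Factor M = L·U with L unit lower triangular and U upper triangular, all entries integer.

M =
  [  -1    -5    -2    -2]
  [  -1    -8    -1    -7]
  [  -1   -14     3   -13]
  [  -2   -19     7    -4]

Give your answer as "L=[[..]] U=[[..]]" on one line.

L=[[1,0,0,0],[1,1,0,0],[1,3,1,0],[2,3,4,1]] U=[[-1,-5,-2,-2],[0,-3,1,-5],[0,0,2,4],[0,0,0,-1]]

  R1 -= 1·R0 → [0,-3,1,-5]
  R2 -= 1·R0 → [0,-9,5,-11]
  R3 -= 2·R0 → [0,-9,11,0]
  R2 -= 3·R1 → [0,0,2,4]
  R3 -= 3·R1 → [0,0,8,15]
  R3 -= 4·R2 → [0,0,0,-1]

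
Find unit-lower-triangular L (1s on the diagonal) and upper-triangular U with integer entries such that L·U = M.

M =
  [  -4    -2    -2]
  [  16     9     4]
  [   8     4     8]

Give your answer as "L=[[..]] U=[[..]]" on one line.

L=[[1,0,0],[-4,1,0],[-2,0,1]] U=[[-4,-2,-2],[0,1,-4],[0,0,4]]

  row1 -= -4·row0 → [0,1,-4]
  row2 -= -2·row0 → [0,0,4]
  row2 -= 0·row1 → [0,0,4]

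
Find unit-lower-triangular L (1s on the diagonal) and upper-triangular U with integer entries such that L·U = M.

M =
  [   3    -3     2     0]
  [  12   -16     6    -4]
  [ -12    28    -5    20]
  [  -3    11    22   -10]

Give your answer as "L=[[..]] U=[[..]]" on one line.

L=[[1,0,0,0],[4,1,0,0],[-4,-4,1,0],[-1,-2,-4,1]] U=[[3,-3,2,0],[0,-4,-2,-4],[0,0,-5,4],[0,0,0,-2]]

  R1 -= 4·R0 → [0,-4,-2,-4]
  R2 -= -4·R0 → [0,16,3,20]
  R3 -= -1·R0 → [0,8,24,-10]
  R2 -= -4·R1 → [0,0,-5,4]
  R3 -= -2·R1 → [0,0,20,-18]
  R3 -= -4·R2 → [0,0,0,-2]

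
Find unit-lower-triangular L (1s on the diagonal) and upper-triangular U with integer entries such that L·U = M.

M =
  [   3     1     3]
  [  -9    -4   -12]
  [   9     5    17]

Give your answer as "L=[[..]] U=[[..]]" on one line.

L=[[1,0,0],[-3,1,0],[3,-2,1]] U=[[3,1,3],[0,-1,-3],[0,0,2]]

  r1 -= -3·r0 → [0,-1,-3]
  r2 -= 3·r0 → [0,2,8]
  r2 -= -2·r1 → [0,0,2]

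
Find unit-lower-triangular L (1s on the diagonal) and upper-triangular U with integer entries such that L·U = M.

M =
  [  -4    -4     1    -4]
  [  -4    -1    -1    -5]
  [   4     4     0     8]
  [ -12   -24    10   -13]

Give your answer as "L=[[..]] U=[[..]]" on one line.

L=[[1,0,0,0],[1,1,0,0],[-1,0,1,0],[3,-4,-1,1]] U=[[-4,-4,1,-4],[0,3,-2,-1],[0,0,1,4],[0,0,0,-1]]

  row1 -= 1·row0 → [0,3,-2,-1]
  row2 -= -1·row0 → [0,0,1,4]
  row3 -= 3·row0 → [0,-12,7,-1]
  row2 -= 0·row1 → [0,0,1,4]
  row3 -= -4·row1 → [0,0,-1,-5]
  row3 -= -1·row2 → [0,0,0,-1]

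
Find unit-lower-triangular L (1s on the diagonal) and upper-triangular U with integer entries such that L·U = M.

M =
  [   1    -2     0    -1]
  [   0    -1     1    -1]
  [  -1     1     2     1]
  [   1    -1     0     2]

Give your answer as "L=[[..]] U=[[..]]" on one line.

  R1 -= 0·R0 → [0,-1,1,-1]
  R2 -= -1·R0 → [0,-1,2,0]
  R3 -= 1·R0 → [0,1,0,3]
  R2 -= 1·R1 → [0,0,1,1]
  R3 -= -1·R1 → [0,0,1,2]
  R3 -= 1·R2 → [0,0,0,1]

L=[[1,0,0,0],[0,1,0,0],[-1,1,1,0],[1,-1,1,1]] U=[[1,-2,0,-1],[0,-1,1,-1],[0,0,1,1],[0,0,0,1]]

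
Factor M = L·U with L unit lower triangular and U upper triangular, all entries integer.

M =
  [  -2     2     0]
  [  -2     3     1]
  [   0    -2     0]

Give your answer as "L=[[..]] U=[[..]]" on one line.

  r1 -= 1·r0 → [0,1,1]
  r2 -= 0·r0 → [0,-2,0]
  r2 -= -2·r1 → [0,0,2]

L=[[1,0,0],[1,1,0],[0,-2,1]] U=[[-2,2,0],[0,1,1],[0,0,2]]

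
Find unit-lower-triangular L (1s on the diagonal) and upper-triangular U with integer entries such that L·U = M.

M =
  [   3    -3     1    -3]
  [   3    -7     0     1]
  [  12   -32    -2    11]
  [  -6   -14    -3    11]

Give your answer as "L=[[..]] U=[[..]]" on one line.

  r1 -= 1·r0 → [0,-4,-1,4]
  r2 -= 4·r0 → [0,-20,-6,23]
  r3 -= -2·r0 → [0,-20,-1,5]
  r2 -= 5·r1 → [0,0,-1,3]
  r3 -= 5·r1 → [0,0,4,-15]
  r3 -= -4·r2 → [0,0,0,-3]

L=[[1,0,0,0],[1,1,0,0],[4,5,1,0],[-2,5,-4,1]] U=[[3,-3,1,-3],[0,-4,-1,4],[0,0,-1,3],[0,0,0,-3]]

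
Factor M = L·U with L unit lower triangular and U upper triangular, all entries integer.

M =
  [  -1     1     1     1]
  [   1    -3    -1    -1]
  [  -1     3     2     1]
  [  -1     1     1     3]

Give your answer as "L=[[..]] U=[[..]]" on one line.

  R1 -= -1·R0 → [0,-2,0,0]
  R2 -= 1·R0 → [0,2,1,0]
  R3 -= 1·R0 → [0,0,0,2]
  R2 -= -1·R1 → [0,0,1,0]
  R3 -= 0·R1 → [0,0,0,2]
  R3 -= 0·R2 → [0,0,0,2]

L=[[1,0,0,0],[-1,1,0,0],[1,-1,1,0],[1,0,0,1]] U=[[-1,1,1,1],[0,-2,0,0],[0,0,1,0],[0,0,0,2]]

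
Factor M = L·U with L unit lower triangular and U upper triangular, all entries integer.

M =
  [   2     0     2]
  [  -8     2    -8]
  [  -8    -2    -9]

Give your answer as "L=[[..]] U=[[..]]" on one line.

  R1 -= -4·R0 → [0,2,0]
  R2 -= -4·R0 → [0,-2,-1]
  R2 -= -1·R1 → [0,0,-1]

L=[[1,0,0],[-4,1,0],[-4,-1,1]] U=[[2,0,2],[0,2,0],[0,0,-1]]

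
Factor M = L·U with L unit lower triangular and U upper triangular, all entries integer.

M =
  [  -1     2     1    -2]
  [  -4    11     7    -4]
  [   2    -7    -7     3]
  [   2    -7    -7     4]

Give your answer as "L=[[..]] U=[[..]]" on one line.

  R1 -= 4·R0 → [0,3,3,4]
  R2 -= -2·R0 → [0,-3,-5,-1]
  R3 -= -2·R0 → [0,-3,-5,0]
  R2 -= -1·R1 → [0,0,-2,3]
  R3 -= -1·R1 → [0,0,-2,4]
  R3 -= 1·R2 → [0,0,0,1]

L=[[1,0,0,0],[4,1,0,0],[-2,-1,1,0],[-2,-1,1,1]] U=[[-1,2,1,-2],[0,3,3,4],[0,0,-2,3],[0,0,0,1]]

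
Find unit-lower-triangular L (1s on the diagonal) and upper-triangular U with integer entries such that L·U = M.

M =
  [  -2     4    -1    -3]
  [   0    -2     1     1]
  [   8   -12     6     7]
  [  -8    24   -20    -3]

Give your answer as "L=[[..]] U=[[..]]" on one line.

L=[[1,0,0,0],[0,1,0,0],[-4,-2,1,0],[4,-4,-3,1]] U=[[-2,4,-1,-3],[0,-2,1,1],[0,0,4,-3],[0,0,0,4]]

  R1 -= 0·R0 → [0,-2,1,1]
  R2 -= -4·R0 → [0,4,2,-5]
  R3 -= 4·R0 → [0,8,-16,9]
  R2 -= -2·R1 → [0,0,4,-3]
  R3 -= -4·R1 → [0,0,-12,13]
  R3 -= -3·R2 → [0,0,0,4]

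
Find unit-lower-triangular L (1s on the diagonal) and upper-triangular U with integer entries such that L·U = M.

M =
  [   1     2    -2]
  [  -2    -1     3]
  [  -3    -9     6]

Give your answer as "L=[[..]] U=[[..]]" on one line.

  R1 -= -2·R0 → [0,3,-1]
  R2 -= -3·R0 → [0,-3,0]
  R2 -= -1·R1 → [0,0,-1]

L=[[1,0,0],[-2,1,0],[-3,-1,1]] U=[[1,2,-2],[0,3,-1],[0,0,-1]]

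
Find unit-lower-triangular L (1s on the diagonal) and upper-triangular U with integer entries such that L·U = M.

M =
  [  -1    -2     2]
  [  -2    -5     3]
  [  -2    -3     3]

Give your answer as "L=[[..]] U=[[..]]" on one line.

  R1 -= 2·R0 → [0,-1,-1]
  R2 -= 2·R0 → [0,1,-1]
  R2 -= -1·R1 → [0,0,-2]

L=[[1,0,0],[2,1,0],[2,-1,1]] U=[[-1,-2,2],[0,-1,-1],[0,0,-2]]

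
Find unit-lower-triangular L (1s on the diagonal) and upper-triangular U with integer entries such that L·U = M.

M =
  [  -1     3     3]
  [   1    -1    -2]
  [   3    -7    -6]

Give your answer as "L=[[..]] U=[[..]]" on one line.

  R1 -= -1·R0 → [0,2,1]
  R2 -= -3·R0 → [0,2,3]
  R2 -= 1·R1 → [0,0,2]

L=[[1,0,0],[-1,1,0],[-3,1,1]] U=[[-1,3,3],[0,2,1],[0,0,2]]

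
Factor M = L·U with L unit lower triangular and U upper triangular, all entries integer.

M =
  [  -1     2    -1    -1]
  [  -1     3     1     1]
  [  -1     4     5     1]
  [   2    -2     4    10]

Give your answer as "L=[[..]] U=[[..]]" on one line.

L=[[1,0,0,0],[1,1,0,0],[1,2,1,0],[-2,2,-1,1]] U=[[-1,2,-1,-1],[0,1,2,2],[0,0,2,-2],[0,0,0,2]]

  R1 -= 1·R0 → [0,1,2,2]
  R2 -= 1·R0 → [0,2,6,2]
  R3 -= -2·R0 → [0,2,2,8]
  R2 -= 2·R1 → [0,0,2,-2]
  R3 -= 2·R1 → [0,0,-2,4]
  R3 -= -1·R2 → [0,0,0,2]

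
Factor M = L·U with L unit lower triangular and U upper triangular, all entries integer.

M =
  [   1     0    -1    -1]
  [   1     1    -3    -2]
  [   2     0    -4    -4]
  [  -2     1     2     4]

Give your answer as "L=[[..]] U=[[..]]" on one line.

L=[[1,0,0,0],[1,1,0,0],[2,0,1,0],[-2,1,-1,1]] U=[[1,0,-1,-1],[0,1,-2,-1],[0,0,-2,-2],[0,0,0,1]]

  row1 -= 1·row0 → [0,1,-2,-1]
  row2 -= 2·row0 → [0,0,-2,-2]
  row3 -= -2·row0 → [0,1,0,2]
  row2 -= 0·row1 → [0,0,-2,-2]
  row3 -= 1·row1 → [0,0,2,3]
  row3 -= -1·row2 → [0,0,0,1]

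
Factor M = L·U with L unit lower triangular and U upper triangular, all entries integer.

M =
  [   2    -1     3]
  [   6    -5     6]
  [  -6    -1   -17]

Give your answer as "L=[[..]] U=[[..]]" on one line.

L=[[1,0,0],[3,1,0],[-3,2,1]] U=[[2,-1,3],[0,-2,-3],[0,0,-2]]

  R1 -= 3·R0 → [0,-2,-3]
  R2 -= -3·R0 → [0,-4,-8]
  R2 -= 2·R1 → [0,0,-2]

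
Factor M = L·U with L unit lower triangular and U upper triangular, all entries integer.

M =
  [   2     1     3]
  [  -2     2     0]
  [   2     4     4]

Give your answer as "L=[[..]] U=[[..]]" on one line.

L=[[1,0,0],[-1,1,0],[1,1,1]] U=[[2,1,3],[0,3,3],[0,0,-2]]

  row1 -= -1·row0 → [0,3,3]
  row2 -= 1·row0 → [0,3,1]
  row2 -= 1·row1 → [0,0,-2]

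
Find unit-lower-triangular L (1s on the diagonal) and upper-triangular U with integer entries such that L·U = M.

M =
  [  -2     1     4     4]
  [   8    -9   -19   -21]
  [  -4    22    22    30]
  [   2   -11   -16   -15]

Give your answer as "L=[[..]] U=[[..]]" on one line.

L=[[1,0,0,0],[-4,1,0,0],[2,-4,1,0],[-1,2,-3,1]] U=[[-2,1,4,4],[0,-5,-3,-5],[0,0,2,2],[0,0,0,5]]

  r1 -= -4·r0 → [0,-5,-3,-5]
  r2 -= 2·r0 → [0,20,14,22]
  r3 -= -1·r0 → [0,-10,-12,-11]
  r2 -= -4·r1 → [0,0,2,2]
  r3 -= 2·r1 → [0,0,-6,-1]
  r3 -= -3·r2 → [0,0,0,5]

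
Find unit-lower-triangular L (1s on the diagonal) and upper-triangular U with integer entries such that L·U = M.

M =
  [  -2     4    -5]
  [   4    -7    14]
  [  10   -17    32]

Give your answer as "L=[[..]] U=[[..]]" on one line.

  row1 -= -2·row0 → [0,1,4]
  row2 -= -5·row0 → [0,3,7]
  row2 -= 3·row1 → [0,0,-5]

L=[[1,0,0],[-2,1,0],[-5,3,1]] U=[[-2,4,-5],[0,1,4],[0,0,-5]]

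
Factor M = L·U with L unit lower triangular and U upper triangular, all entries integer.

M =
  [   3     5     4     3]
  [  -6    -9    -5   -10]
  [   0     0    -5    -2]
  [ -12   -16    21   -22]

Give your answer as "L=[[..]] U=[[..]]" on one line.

  row1 -= -2·row0 → [0,1,3,-4]
  row2 -= 0·row0 → [0,0,-5,-2]
  row3 -= -4·row0 → [0,4,37,-10]
  row2 -= 0·row1 → [0,0,-5,-2]
  row3 -= 4·row1 → [0,0,25,6]
  row3 -= -5·row2 → [0,0,0,-4]

L=[[1,0,0,0],[-2,1,0,0],[0,0,1,0],[-4,4,-5,1]] U=[[3,5,4,3],[0,1,3,-4],[0,0,-5,-2],[0,0,0,-4]]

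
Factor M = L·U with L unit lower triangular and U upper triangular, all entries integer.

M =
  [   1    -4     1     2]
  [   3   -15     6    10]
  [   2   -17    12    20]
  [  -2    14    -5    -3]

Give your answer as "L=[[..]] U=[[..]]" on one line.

L=[[1,0,0,0],[3,1,0,0],[2,3,1,0],[-2,-2,3,1]] U=[[1,-4,1,2],[0,-3,3,4],[0,0,1,4],[0,0,0,-3]]

  row1 -= 3·row0 → [0,-3,3,4]
  row2 -= 2·row0 → [0,-9,10,16]
  row3 -= -2·row0 → [0,6,-3,1]
  row2 -= 3·row1 → [0,0,1,4]
  row3 -= -2·row1 → [0,0,3,9]
  row3 -= 3·row2 → [0,0,0,-3]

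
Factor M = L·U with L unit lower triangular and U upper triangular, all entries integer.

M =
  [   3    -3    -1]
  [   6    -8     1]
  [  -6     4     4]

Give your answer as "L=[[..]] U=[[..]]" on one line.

  r1 -= 2·r0 → [0,-2,3]
  r2 -= -2·r0 → [0,-2,2]
  r2 -= 1·r1 → [0,0,-1]

L=[[1,0,0],[2,1,0],[-2,1,1]] U=[[3,-3,-1],[0,-2,3],[0,0,-1]]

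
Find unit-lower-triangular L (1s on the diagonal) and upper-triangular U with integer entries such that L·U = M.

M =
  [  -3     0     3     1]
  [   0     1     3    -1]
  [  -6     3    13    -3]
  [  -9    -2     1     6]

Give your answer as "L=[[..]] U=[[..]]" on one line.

L=[[1,0,0,0],[0,1,0,0],[2,3,1,0],[3,-2,1,1]] U=[[-3,0,3,1],[0,1,3,-1],[0,0,-2,-2],[0,0,0,3]]

  r1 -= 0·r0 → [0,1,3,-1]
  r2 -= 2·r0 → [0,3,7,-5]
  r3 -= 3·r0 → [0,-2,-8,3]
  r2 -= 3·r1 → [0,0,-2,-2]
  r3 -= -2·r1 → [0,0,-2,1]
  r3 -= 1·r2 → [0,0,0,3]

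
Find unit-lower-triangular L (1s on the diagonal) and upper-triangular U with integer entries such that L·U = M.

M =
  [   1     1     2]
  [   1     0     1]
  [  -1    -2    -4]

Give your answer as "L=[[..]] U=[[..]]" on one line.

  R1 -= 1·R0 → [0,-1,-1]
  R2 -= -1·R0 → [0,-1,-2]
  R2 -= 1·R1 → [0,0,-1]

L=[[1,0,0],[1,1,0],[-1,1,1]] U=[[1,1,2],[0,-1,-1],[0,0,-1]]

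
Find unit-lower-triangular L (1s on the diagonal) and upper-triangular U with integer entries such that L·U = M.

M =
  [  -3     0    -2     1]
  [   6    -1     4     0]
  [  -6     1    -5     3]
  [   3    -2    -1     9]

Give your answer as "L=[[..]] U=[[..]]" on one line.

  row1 -= -2·row0 → [0,-1,0,2]
  row2 -= 2·row0 → [0,1,-1,1]
  row3 -= -1·row0 → [0,-2,-3,10]
  row2 -= -1·row1 → [0,0,-1,3]
  row3 -= 2·row1 → [0,0,-3,6]
  row3 -= 3·row2 → [0,0,0,-3]

L=[[1,0,0,0],[-2,1,0,0],[2,-1,1,0],[-1,2,3,1]] U=[[-3,0,-2,1],[0,-1,0,2],[0,0,-1,3],[0,0,0,-3]]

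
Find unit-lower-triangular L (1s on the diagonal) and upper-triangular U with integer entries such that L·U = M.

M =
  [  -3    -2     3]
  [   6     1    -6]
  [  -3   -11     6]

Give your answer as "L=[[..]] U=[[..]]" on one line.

L=[[1,0,0],[-2,1,0],[1,3,1]] U=[[-3,-2,3],[0,-3,0],[0,0,3]]

  r1 -= -2·r0 → [0,-3,0]
  r2 -= 1·r0 → [0,-9,3]
  r2 -= 3·r1 → [0,0,3]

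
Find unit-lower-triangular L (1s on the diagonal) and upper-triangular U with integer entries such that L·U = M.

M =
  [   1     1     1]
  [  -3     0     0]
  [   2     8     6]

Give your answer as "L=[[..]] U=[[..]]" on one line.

  R1 -= -3·R0 → [0,3,3]
  R2 -= 2·R0 → [0,6,4]
  R2 -= 2·R1 → [0,0,-2]

L=[[1,0,0],[-3,1,0],[2,2,1]] U=[[1,1,1],[0,3,3],[0,0,-2]]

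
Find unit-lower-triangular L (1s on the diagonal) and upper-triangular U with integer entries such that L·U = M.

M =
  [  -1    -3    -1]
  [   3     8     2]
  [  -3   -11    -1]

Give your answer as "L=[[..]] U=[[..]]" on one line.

L=[[1,0,0],[-3,1,0],[3,2,1]] U=[[-1,-3,-1],[0,-1,-1],[0,0,4]]

  row1 -= -3·row0 → [0,-1,-1]
  row2 -= 3·row0 → [0,-2,2]
  row2 -= 2·row1 → [0,0,4]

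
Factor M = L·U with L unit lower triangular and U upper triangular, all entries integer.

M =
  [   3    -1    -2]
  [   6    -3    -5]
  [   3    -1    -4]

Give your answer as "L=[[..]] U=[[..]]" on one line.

L=[[1,0,0],[2,1,0],[1,0,1]] U=[[3,-1,-2],[0,-1,-1],[0,0,-2]]

  r1 -= 2·r0 → [0,-1,-1]
  r2 -= 1·r0 → [0,0,-2]
  r2 -= 0·r1 → [0,0,-2]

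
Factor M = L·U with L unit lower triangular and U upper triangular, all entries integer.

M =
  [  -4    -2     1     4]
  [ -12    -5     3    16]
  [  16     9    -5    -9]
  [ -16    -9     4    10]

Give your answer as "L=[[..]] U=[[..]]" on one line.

L=[[1,0,0,0],[3,1,0,0],[-4,1,1,0],[4,-1,0,1]] U=[[-4,-2,1,4],[0,1,0,4],[0,0,-1,3],[0,0,0,-2]]

  r1 -= 3·r0 → [0,1,0,4]
  r2 -= -4·r0 → [0,1,-1,7]
  r3 -= 4·r0 → [0,-1,0,-6]
  r2 -= 1·r1 → [0,0,-1,3]
  r3 -= -1·r1 → [0,0,0,-2]
  r3 -= 0·r2 → [0,0,0,-2]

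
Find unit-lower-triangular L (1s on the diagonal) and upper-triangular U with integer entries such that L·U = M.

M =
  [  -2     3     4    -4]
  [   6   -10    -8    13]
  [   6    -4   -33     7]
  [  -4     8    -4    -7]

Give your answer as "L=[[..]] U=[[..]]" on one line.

  row1 -= -3·row0 → [0,-1,4,1]
  row2 -= -3·row0 → [0,5,-21,-5]
  row3 -= 2·row0 → [0,2,-12,1]
  row2 -= -5·row1 → [0,0,-1,0]
  row3 -= -2·row1 → [0,0,-4,3]
  row3 -= 4·row2 → [0,0,0,3]

L=[[1,0,0,0],[-3,1,0,0],[-3,-5,1,0],[2,-2,4,1]] U=[[-2,3,4,-4],[0,-1,4,1],[0,0,-1,0],[0,0,0,3]]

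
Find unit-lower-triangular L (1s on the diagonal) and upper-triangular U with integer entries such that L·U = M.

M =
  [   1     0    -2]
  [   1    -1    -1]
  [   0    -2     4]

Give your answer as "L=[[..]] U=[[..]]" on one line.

  row1 -= 1·row0 → [0,-1,1]
  row2 -= 0·row0 → [0,-2,4]
  row2 -= 2·row1 → [0,0,2]

L=[[1,0,0],[1,1,0],[0,2,1]] U=[[1,0,-2],[0,-1,1],[0,0,2]]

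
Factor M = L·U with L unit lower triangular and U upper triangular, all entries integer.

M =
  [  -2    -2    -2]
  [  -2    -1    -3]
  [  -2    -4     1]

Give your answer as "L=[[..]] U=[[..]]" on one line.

L=[[1,0,0],[1,1,0],[1,-2,1]] U=[[-2,-2,-2],[0,1,-1],[0,0,1]]

  row1 -= 1·row0 → [0,1,-1]
  row2 -= 1·row0 → [0,-2,3]
  row2 -= -2·row1 → [0,0,1]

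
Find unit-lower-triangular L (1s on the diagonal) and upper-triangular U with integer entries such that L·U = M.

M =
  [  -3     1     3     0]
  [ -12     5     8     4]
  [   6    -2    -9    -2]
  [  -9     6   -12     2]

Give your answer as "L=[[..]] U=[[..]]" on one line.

L=[[1,0,0,0],[4,1,0,0],[-2,0,1,0],[3,3,3,1]] U=[[-3,1,3,0],[0,1,-4,4],[0,0,-3,-2],[0,0,0,-4]]

  row1 -= 4·row0 → [0,1,-4,4]
  row2 -= -2·row0 → [0,0,-3,-2]
  row3 -= 3·row0 → [0,3,-21,2]
  row2 -= 0·row1 → [0,0,-3,-2]
  row3 -= 3·row1 → [0,0,-9,-10]
  row3 -= 3·row2 → [0,0,0,-4]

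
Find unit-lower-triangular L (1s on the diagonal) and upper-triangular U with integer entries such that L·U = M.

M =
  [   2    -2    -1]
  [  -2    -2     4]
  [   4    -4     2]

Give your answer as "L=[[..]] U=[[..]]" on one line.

  r1 -= -1·r0 → [0,-4,3]
  r2 -= 2·r0 → [0,0,4]
  r2 -= 0·r1 → [0,0,4]

L=[[1,0,0],[-1,1,0],[2,0,1]] U=[[2,-2,-1],[0,-4,3],[0,0,4]]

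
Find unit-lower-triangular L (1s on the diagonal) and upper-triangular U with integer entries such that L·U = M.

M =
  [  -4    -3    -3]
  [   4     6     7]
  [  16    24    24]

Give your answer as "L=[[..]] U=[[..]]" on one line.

  r1 -= -1·r0 → [0,3,4]
  r2 -= -4·r0 → [0,12,12]
  r2 -= 4·r1 → [0,0,-4]

L=[[1,0,0],[-1,1,0],[-4,4,1]] U=[[-4,-3,-3],[0,3,4],[0,0,-4]]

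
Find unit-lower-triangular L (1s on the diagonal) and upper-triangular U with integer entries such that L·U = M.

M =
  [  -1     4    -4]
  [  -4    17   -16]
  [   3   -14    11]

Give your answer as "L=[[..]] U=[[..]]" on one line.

  r1 -= 4·r0 → [0,1,0]
  r2 -= -3·r0 → [0,-2,-1]
  r2 -= -2·r1 → [0,0,-1]

L=[[1,0,0],[4,1,0],[-3,-2,1]] U=[[-1,4,-4],[0,1,0],[0,0,-1]]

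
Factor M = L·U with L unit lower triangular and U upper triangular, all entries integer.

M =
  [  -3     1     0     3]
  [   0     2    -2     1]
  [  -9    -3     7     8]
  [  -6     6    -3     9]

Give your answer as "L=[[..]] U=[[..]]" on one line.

L=[[1,0,0,0],[0,1,0,0],[3,-3,1,0],[2,2,1,1]] U=[[-3,1,0,3],[0,2,-2,1],[0,0,1,2],[0,0,0,-1]]

  R1 -= 0·R0 → [0,2,-2,1]
  R2 -= 3·R0 → [0,-6,7,-1]
  R3 -= 2·R0 → [0,4,-3,3]
  R2 -= -3·R1 → [0,0,1,2]
  R3 -= 2·R1 → [0,0,1,1]
  R3 -= 1·R2 → [0,0,0,-1]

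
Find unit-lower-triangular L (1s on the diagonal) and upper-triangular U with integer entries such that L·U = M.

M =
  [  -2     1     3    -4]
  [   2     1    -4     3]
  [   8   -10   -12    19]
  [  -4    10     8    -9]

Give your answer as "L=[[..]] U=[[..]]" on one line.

  R1 -= -1·R0 → [0,2,-1,-1]
  R2 -= -4·R0 → [0,-6,0,3]
  R3 -= 2·R0 → [0,8,2,-1]
  R2 -= -3·R1 → [0,0,-3,0]
  R3 -= 4·R1 → [0,0,6,3]
  R3 -= -2·R2 → [0,0,0,3]

L=[[1,0,0,0],[-1,1,0,0],[-4,-3,1,0],[2,4,-2,1]] U=[[-2,1,3,-4],[0,2,-1,-1],[0,0,-3,0],[0,0,0,3]]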